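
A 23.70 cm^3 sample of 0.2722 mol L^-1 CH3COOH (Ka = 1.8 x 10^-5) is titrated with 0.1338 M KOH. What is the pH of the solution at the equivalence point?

8.85

n(CH3COOH) = 0.2722 x 0.02370 = 0.006451 mol; V(KOH) at equivalence = 0.006451/0.1338 = 0.04821 L.
At equivalence all the acid is converted to CH3COO-; total volume = 0.02370 + 0.04821 = 0.07191 L, so [CH3COO-] = 0.006451/0.07191 = 0.08971 M.
Kb = Kw/Ka = 1.0e-14 / 1.8 x 10^-5 = 5.56e-10.
[OH^-] = sqrt(Kb x [CH3COO-]) = sqrt(5.56e-10 x 0.08971) = 7.06e-6 M.
pOH = 5.15, so pH = 14.00 - 5.15 = 8.85.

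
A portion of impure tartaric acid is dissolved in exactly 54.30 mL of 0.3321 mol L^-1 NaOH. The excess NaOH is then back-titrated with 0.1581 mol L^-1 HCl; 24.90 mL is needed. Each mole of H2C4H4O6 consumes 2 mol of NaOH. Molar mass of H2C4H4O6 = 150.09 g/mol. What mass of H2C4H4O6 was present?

1.06 g

Total n(NaOH) added = 0.3321 x 0.05430 = 0.01803 mol.
n(HCl) used = 0.1581 x 0.02490 = 0.003937 mol, which equals the excess n(NaOH).
So n(NaOH) consumed by the sample = 0.01803 - 0.003937 = 0.01410 mol.
n(H2C4H4O6) = 0.01410 / 2 = 0.007048 mol.
mass = 0.007048 mol x 150.09 g/mol = 1.06 g.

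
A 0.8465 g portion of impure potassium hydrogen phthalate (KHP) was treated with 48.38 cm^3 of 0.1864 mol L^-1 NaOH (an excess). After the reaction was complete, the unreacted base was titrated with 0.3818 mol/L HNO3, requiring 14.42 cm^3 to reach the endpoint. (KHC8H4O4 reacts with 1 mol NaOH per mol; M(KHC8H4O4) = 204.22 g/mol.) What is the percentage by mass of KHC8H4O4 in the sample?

84.7%

Total n(NaOH) added = 0.1864 x 0.04838 = 0.009018 mol.
n(HNO3) used = 0.3818 x 0.01442 = 0.005506 mol, which equals the excess n(NaOH).
So n(NaOH) consumed by the sample = 0.009018 - 0.005506 = 0.003512 mol.
n(KHC8H4O4) = 0.003512 / 1 = 0.003512 mol.
mass KHC8H4O4 = 0.003512 x 204.22 = 0.7173 g, so %KHC8H4O4 = 0.7173/0.8465 x 100 = 84.7%.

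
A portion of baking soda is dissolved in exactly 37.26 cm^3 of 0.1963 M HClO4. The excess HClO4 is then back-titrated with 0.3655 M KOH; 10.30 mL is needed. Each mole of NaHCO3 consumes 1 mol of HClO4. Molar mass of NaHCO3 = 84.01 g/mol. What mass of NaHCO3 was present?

Total n(HClO4) added = 0.1963 x 0.03726 = 0.007314 mol.
n(KOH) used = 0.3655 x 0.01030 = 0.003765 mol, which equals the excess n(HClO4).
So n(HClO4) consumed by the sample = 0.007314 - 0.003765 = 0.003549 mol.
n(NaHCO3) = 0.003549 / 1 = 0.003549 mol.
mass = 0.003549 mol x 84.01 g/mol = 0.298 g.

0.298 g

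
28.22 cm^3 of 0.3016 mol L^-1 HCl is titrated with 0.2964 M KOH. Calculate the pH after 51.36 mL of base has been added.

12.93

n(acid) = 0.3016 x 0.02822 = 0.008511 mol; n(KOH) added = 0.2964 x 0.05136 = 0.01522 mol.
Base is in excess by 0.01522 - 0.008511 = 0.006712 mol in a total volume of 0.07958 L.
[OH^-] = 0.006712/0.07958 = 0.08434 M, so pOH = 1.07 and pH = 14.00 - 1.07 = 12.93.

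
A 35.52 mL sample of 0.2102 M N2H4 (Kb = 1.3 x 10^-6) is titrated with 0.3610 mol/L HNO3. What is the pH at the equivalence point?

n(N2H4) = 0.2102 x 0.03552 = 0.007466 mol; V(HNO3) at equivalence = 0.007466/0.3610 = 0.02068 L.
At equivalence the base is fully converted to N2H5+; total volume = 0.05620 L, so [N2H5+] = 0.007466/0.05620 = 0.1328 M.
Ka(N2H5+) = Kw/Kb = 1.0e-14 / 1.3 x 10^-6 = 7.69e-9.
[H^+] = sqrt(Ka x [N2H5+]) = sqrt(7.69e-9 x 0.1328) = 3.20e-5 M.
pH = -log(3.20e-5) = 4.50.

4.50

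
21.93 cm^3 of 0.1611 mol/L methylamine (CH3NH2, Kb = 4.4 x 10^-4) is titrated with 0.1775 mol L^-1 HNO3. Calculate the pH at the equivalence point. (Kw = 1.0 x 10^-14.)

n(CH3NH2) = 0.1611 x 0.02193 = 0.003533 mol; V(HNO3) at equivalence = 0.003533/0.1775 = 0.01990 L.
At equivalence the base is fully converted to CH3NH3+; total volume = 0.04183 L, so [CH3NH3+] = 0.003533/0.04183 = 0.08445 M.
Ka(CH3NH3+) = Kw/Kb = 1.0e-14 / 4.4 x 10^-4 = 2.27e-11.
[H^+] = sqrt(Ka x [CH3NH3+]) = sqrt(2.27e-11 x 0.08445) = 1.39e-6 M.
pH = -log(1.39e-6) = 5.86.

5.86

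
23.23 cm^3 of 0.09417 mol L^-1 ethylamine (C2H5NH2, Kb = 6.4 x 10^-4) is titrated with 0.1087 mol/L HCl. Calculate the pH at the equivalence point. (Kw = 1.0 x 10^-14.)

n(C2H5NH2) = 0.09417 x 0.02323 = 0.002188 mol; V(HCl) at equivalence = 0.002188/0.1087 = 0.02012 L.
At equivalence the base is fully converted to C2H5NH3+; total volume = 0.04335 L, so [C2H5NH3+] = 0.002188/0.04335 = 0.05046 M.
Ka(C2H5NH3+) = Kw/Kb = 1.0e-14 / 6.4 x 10^-4 = 1.56e-11.
[H^+] = sqrt(Ka x [C2H5NH3+]) = sqrt(1.56e-11 x 0.05046) = 8.88e-7 M.
pH = -log(8.88e-7) = 6.05.

6.05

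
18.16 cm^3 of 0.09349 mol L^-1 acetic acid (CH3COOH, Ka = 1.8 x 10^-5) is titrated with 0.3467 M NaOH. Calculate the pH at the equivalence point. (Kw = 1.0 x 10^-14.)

n(CH3COOH) = 0.09349 x 0.01816 = 0.001698 mol; V(NaOH) at equivalence = 0.001698/0.3467 = 0.004897 L.
At equivalence all the acid is converted to CH3COO-; total volume = 0.01816 + 0.004897 = 0.02306 L, so [CH3COO-] = 0.001698/0.02306 = 0.07363 M.
Kb = Kw/Ka = 1.0e-14 / 1.8 x 10^-5 = 5.56e-10.
[OH^-] = sqrt(Kb x [CH3COO-]) = sqrt(5.56e-10 x 0.07363) = 6.40e-6 M.
pOH = 5.19, so pH = 14.00 - 5.19 = 8.81.

8.81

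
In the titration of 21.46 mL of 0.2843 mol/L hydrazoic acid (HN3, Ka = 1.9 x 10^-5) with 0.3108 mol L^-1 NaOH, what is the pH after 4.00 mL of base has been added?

Initial n(HN3) = 0.2843 x 0.02146 = 0.006101 mol.
n(NaOH) added = 0.3108 x 0.004000 = 0.001243 mol, converting that many moles of HN3 to N3-.
Remaining n(HN3) = 0.004858 mol; n(N3-) = 0.001243 mol.
By Henderson-Hasselbalch, pH = pKa + log([A^-]/[HA]) = 4.72 + log(0.001243/0.004858) = 4.72 + (-0.59) = 4.13.

4.13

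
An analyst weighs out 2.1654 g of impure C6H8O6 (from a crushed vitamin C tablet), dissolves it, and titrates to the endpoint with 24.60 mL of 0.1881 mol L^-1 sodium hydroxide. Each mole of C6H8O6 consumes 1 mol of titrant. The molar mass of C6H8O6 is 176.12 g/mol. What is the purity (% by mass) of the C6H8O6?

n(NaOH) = 0.1881 x 0.02460 = 0.004627 mol.
n(C6H8O6) = 0.004627 / 1 = 0.004627 mol.
mass of C6H8O6 = 0.004627 x 176.12 = 0.8150 g.
% purity = 0.8150 / 2.1654 x 100 = 37.6%.

37.6%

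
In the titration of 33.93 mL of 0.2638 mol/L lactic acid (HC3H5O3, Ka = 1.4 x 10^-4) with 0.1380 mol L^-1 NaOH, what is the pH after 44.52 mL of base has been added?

Initial n(HC3H5O3) = 0.2638 x 0.03393 = 0.008951 mol.
n(NaOH) added = 0.1380 x 0.04452 = 0.006144 mol, converting that many moles of HC3H5O3 to C3H5O3-.
Remaining n(HC3H5O3) = 0.002807 mol; n(C3H5O3-) = 0.006144 mol.
By Henderson-Hasselbalch, pH = pKa + log([A^-]/[HA]) = 3.85 + log(0.006144/0.002807) = 3.85 + (+0.34) = 4.19.

4.19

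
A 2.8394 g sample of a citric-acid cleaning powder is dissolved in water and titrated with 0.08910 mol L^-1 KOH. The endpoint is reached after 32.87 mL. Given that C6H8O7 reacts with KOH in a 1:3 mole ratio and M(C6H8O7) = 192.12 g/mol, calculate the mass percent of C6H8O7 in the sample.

6.61%

n(KOH) = 0.08910 x 0.03287 = 0.002929 mol.
n(C6H8O7) = 0.002929 / 3 = 0.0009762 mol.
mass of C6H8O7 = 0.0009762 x 192.12 = 0.1876 g.
% purity = 0.1876 / 2.8394 x 100 = 6.61%.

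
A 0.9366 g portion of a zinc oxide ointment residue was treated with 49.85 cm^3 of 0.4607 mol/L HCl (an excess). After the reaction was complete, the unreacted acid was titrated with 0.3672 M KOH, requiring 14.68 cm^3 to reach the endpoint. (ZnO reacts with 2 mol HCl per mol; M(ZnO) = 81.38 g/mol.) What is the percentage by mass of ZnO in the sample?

Total n(HCl) added = 0.4607 x 0.04985 = 0.02297 mol.
n(KOH) used = 0.3672 x 0.01468 = 0.005390 mol, which equals the excess n(HCl).
So n(HCl) consumed by the sample = 0.02297 - 0.005390 = 0.01758 mol.
n(ZnO) = 0.01758 / 2 = 0.008788 mol.
mass ZnO = 0.008788 x 81.38 = 0.7151 g, so %ZnO = 0.7151/0.9366 x 100 = 76.4%.

76.4%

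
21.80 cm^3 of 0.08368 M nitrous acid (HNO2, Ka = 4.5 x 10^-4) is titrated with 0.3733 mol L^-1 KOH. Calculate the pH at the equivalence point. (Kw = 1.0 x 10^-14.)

8.09

n(HNO2) = 0.08368 x 0.02180 = 0.001824 mol; V(KOH) at equivalence = 0.001824/0.3733 = 0.004887 L.
At equivalence all the acid is converted to NO2-; total volume = 0.02180 + 0.004887 = 0.02669 L, so [NO2-] = 0.001824/0.02669 = 0.06836 M.
Kb = Kw/Ka = 1.0e-14 / 4.5 x 10^-4 = 2.22e-11.
[OH^-] = sqrt(Kb x [NO2-]) = sqrt(2.22e-11 x 0.06836) = 1.23e-6 M.
pOH = 5.91, so pH = 14.00 - 5.91 = 8.09.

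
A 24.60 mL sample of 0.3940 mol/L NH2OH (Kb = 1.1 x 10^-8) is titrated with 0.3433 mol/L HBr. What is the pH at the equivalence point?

n(NH2OH) = 0.3940 x 0.02460 = 0.009692 mol; V(HBr) at equivalence = 0.009692/0.3433 = 0.02823 L.
At equivalence the base is fully converted to NH3OH+; total volume = 0.05283 L, so [NH3OH+] = 0.009692/0.05283 = 0.1835 M.
Ka(NH3OH+) = Kw/Kb = 1.0e-14 / 1.1 x 10^-8 = 9.09e-7.
[H^+] = sqrt(Ka x [NH3OH+]) = sqrt(9.09e-7 x 0.1835) = 0.000408 M.
pH = -log(0.000408) = 3.39.

3.39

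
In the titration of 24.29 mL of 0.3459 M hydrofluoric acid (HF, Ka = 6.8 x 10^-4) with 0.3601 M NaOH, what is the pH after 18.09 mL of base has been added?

Initial n(HF) = 0.3459 x 0.02429 = 0.008402 mol.
n(NaOH) added = 0.3601 x 0.01809 = 0.006514 mol, converting that many moles of HF to F-.
Remaining n(HF) = 0.001888 mol; n(F-) = 0.006514 mol.
By Henderson-Hasselbalch, pH = pKa + log([A^-]/[HA]) = 3.17 + log(0.006514/0.001888) = 3.17 + (+0.54) = 3.71.

3.71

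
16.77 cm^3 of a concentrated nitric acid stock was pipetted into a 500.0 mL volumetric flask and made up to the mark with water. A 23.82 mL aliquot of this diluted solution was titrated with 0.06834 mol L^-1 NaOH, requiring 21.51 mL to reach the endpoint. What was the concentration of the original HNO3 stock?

1.84 M

n(NaOH) = 0.06834 x 0.02151 = 0.001470 mol.
n(HNO3) in the aliquot = 0.001470 mol.
[diluted HNO3] = 0.001470 / 0.02382 = 0.06171 M.
Dilution factor = 500.0/16.77 = 29.82, so [stock] = 0.06171 x 29.82 = 1.84 M.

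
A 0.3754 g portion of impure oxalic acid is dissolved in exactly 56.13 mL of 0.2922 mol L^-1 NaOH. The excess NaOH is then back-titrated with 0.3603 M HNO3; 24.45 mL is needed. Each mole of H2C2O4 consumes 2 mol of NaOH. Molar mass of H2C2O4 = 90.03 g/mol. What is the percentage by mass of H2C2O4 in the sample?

91.0%

Total n(NaOH) added = 0.2922 x 0.05613 = 0.01640 mol.
n(HNO3) used = 0.3603 x 0.02445 = 0.008809 mol, which equals the excess n(NaOH).
So n(NaOH) consumed by the sample = 0.01640 - 0.008809 = 0.007592 mol.
n(H2C2O4) = 0.007592 / 2 = 0.003796 mol.
mass H2C2O4 = 0.003796 x 90.03 = 0.3417 g, so %H2C2O4 = 0.3417/0.3754 x 100 = 91.0%.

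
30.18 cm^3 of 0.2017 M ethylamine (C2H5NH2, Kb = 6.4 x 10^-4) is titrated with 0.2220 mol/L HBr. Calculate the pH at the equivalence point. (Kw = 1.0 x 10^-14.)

5.89

n(C2H5NH2) = 0.2017 x 0.03018 = 0.006087 mol; V(HBr) at equivalence = 0.006087/0.2220 = 0.02742 L.
At equivalence the base is fully converted to C2H5NH3+; total volume = 0.05760 L, so [C2H5NH3+] = 0.006087/0.05760 = 0.1057 M.
Ka(C2H5NH3+) = Kw/Kb = 1.0e-14 / 6.4 x 10^-4 = 1.56e-11.
[H^+] = sqrt(Ka x [C2H5NH3+]) = sqrt(1.56e-11 x 0.1057) = 1.29e-6 M.
pH = -log(1.29e-6) = 5.89.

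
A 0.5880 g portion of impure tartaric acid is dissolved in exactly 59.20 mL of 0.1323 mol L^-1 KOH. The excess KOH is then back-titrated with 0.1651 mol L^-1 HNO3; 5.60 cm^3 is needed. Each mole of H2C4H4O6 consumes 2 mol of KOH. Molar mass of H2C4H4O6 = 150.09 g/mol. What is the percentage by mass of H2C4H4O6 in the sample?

88.2%

Total n(KOH) added = 0.1323 x 0.05920 = 0.007832 mol.
n(HNO3) used = 0.1651 x 0.005600 = 0.0009246 mol, which equals the excess n(KOH).
So n(KOH) consumed by the sample = 0.007832 - 0.0009246 = 0.006908 mol.
n(H2C4H4O6) = 0.006908 / 2 = 0.003454 mol.
mass H2C4H4O6 = 0.003454 x 150.09 = 0.5184 g, so %H2C4H4O6 = 0.5184/0.5880 x 100 = 88.2%.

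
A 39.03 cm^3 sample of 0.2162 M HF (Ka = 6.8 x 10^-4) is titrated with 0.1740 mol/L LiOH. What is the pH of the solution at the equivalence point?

n(HF) = 0.2162 x 0.03903 = 0.008438 mol; V(LiOH) at equivalence = 0.008438/0.1740 = 0.04850 L.
At equivalence all the acid is converted to F-; total volume = 0.03903 + 0.04850 = 0.08753 L, so [F-] = 0.008438/0.08753 = 0.09641 M.
Kb = Kw/Ka = 1.0e-14 / 6.8 x 10^-4 = 1.47e-11.
[OH^-] = sqrt(Kb x [F-]) = sqrt(1.47e-11 x 0.09641) = 1.19e-6 M.
pOH = 5.92, so pH = 14.00 - 5.92 = 8.08.

8.08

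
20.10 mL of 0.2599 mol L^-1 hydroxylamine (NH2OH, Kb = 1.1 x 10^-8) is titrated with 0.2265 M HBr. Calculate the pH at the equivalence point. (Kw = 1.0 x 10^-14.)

n(NH2OH) = 0.2599 x 0.02010 = 0.005224 mol; V(HBr) at equivalence = 0.005224/0.2265 = 0.02306 L.
At equivalence the base is fully converted to NH3OH+; total volume = 0.04316 L, so [NH3OH+] = 0.005224/0.04316 = 0.1210 M.
Ka(NH3OH+) = Kw/Kb = 1.0e-14 / 1.1 x 10^-8 = 9.09e-7.
[H^+] = sqrt(Ka x [NH3OH+]) = sqrt(9.09e-7 x 0.1210) = 0.000332 M.
pH = -log(0.000332) = 3.48.

3.48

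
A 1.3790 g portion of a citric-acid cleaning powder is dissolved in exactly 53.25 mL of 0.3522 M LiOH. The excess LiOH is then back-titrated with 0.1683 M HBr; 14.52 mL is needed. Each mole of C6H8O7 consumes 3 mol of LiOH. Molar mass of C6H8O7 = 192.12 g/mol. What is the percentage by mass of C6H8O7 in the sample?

Total n(LiOH) added = 0.3522 x 0.05325 = 0.01875 mol.
n(HBr) used = 0.1683 x 0.01452 = 0.002444 mol, which equals the excess n(LiOH).
So n(LiOH) consumed by the sample = 0.01875 - 0.002444 = 0.01631 mol.
n(C6H8O7) = 0.01631 / 3 = 0.005437 mol.
mass C6H8O7 = 0.005437 x 192.12 = 1.045 g, so %C6H8O7 = 1.045/1.3790 x 100 = 75.7%.

75.7%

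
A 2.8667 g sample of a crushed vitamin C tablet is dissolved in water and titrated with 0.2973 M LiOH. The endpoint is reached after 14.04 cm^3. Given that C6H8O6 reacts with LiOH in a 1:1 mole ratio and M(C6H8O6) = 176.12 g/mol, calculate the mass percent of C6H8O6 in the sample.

25.6%

n(LiOH) = 0.2973 x 0.01404 = 0.004174 mol.
n(C6H8O6) = 0.004174 / 1 = 0.004174 mol.
mass of C6H8O6 = 0.004174 x 176.12 = 0.7351 g.
% purity = 0.7351 / 2.8667 x 100 = 25.6%.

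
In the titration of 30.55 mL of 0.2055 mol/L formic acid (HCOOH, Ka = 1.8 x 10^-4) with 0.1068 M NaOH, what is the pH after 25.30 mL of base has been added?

3.62

Initial n(HCOOH) = 0.2055 x 0.03055 = 0.006278 mol.
n(NaOH) added = 0.1068 x 0.02530 = 0.002702 mol, converting that many moles of HCOOH to HCOO-.
Remaining n(HCOOH) = 0.003576 mol; n(HCOO-) = 0.002702 mol.
By Henderson-Hasselbalch, pH = pKa + log([A^-]/[HA]) = 3.74 + log(0.002702/0.003576) = 3.74 + (-0.12) = 3.62.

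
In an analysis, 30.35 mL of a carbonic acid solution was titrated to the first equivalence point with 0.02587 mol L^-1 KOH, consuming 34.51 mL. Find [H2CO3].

n(KOH) = 0.02587 x 0.03451 = 0.0008928 mol.
At the first equivalence point, 1 mol OH^- react per mol H2CO3, so n(H2CO3) = 0.0008928 / 1 = 0.0008928 mol.
[H2CO3] = 0.0008928 / 0.03035 L = 0.0294 M.

0.0294 M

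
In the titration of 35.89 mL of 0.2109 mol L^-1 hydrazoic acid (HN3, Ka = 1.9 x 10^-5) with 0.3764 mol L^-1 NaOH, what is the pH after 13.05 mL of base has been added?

4.99

Initial n(HN3) = 0.2109 x 0.03589 = 0.007569 mol.
n(NaOH) added = 0.3764 x 0.01305 = 0.004912 mol, converting that many moles of HN3 to N3-.
Remaining n(HN3) = 0.002657 mol; n(N3-) = 0.004912 mol.
By Henderson-Hasselbalch, pH = pKa + log([A^-]/[HA]) = 4.72 + log(0.004912/0.002657) = 4.72 + (+0.27) = 4.99.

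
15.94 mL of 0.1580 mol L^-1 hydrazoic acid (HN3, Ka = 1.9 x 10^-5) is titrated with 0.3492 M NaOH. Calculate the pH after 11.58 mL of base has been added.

n(acid) = 0.1580 x 0.01594 = 0.002519 mol; n(NaOH) added = 0.3492 x 0.01158 = 0.004044 mol.
Base is in excess by 0.004044 - 0.002519 = 0.001525 mol in a total volume of 0.02752 L.
[OH^-] = 0.001525/0.02752 = 0.05542 M, so pOH = 1.26 and pH = 14.00 - 1.26 = 12.74.

12.74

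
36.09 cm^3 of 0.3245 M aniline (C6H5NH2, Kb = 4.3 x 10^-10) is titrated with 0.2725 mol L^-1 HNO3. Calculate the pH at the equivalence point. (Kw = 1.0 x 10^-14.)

n(C6H5NH2) = 0.3245 x 0.03609 = 0.01171 mol; V(HNO3) at equivalence = 0.01171/0.2725 = 0.04298 L.
At equivalence the base is fully converted to C6H5NH3+; total volume = 0.07907 L, so [C6H5NH3+] = 0.01171/0.07907 = 0.1481 M.
Ka(C6H5NH3+) = Kw/Kb = 1.0e-14 / 4.3 x 10^-10 = 2.33e-5.
[H^+] = sqrt(Ka x [C6H5NH3+]) = sqrt(2.33e-5 x 0.1481) = 0.00186 M.
pH = -log(0.00186) = 2.73.

2.73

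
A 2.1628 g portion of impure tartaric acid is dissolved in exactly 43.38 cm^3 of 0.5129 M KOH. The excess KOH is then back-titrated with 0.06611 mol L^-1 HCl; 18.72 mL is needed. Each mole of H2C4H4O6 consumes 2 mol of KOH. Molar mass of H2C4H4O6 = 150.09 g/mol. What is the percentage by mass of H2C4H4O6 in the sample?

Total n(KOH) added = 0.5129 x 0.04338 = 0.02225 mol.
n(HCl) used = 0.06611 x 0.01872 = 0.001238 mol, which equals the excess n(KOH).
So n(KOH) consumed by the sample = 0.02225 - 0.001238 = 0.02101 mol.
n(H2C4H4O6) = 0.02101 / 2 = 0.01051 mol.
mass H2C4H4O6 = 0.01051 x 150.09 = 1.577 g, so %H2C4H4O6 = 1.577/2.1628 x 100 = 72.9%.

72.9%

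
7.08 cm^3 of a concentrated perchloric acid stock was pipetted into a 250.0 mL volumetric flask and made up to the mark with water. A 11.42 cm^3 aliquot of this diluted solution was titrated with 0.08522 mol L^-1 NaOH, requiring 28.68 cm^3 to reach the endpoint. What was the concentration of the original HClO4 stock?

n(NaOH) = 0.08522 x 0.02868 = 0.002444 mol.
n(HClO4) in the aliquot = 0.002444 mol.
[diluted HClO4] = 0.002444 / 0.01142 = 0.2140 M.
Dilution factor = 250.0/7.080 = 35.31, so [stock] = 0.2140 x 35.31 = 7.56 M.

7.56 M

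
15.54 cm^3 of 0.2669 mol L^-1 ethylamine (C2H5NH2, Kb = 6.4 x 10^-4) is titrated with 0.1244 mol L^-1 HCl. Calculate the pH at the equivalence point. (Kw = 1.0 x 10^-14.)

5.94

n(C2H5NH2) = 0.2669 x 0.01554 = 0.004148 mol; V(HCl) at equivalence = 0.004148/0.1244 = 0.03334 L.
At equivalence the base is fully converted to C2H5NH3+; total volume = 0.04888 L, so [C2H5NH3+] = 0.004148/0.04888 = 0.08485 M.
Ka(C2H5NH3+) = Kw/Kb = 1.0e-14 / 6.4 x 10^-4 = 1.56e-11.
[H^+] = sqrt(Ka x [C2H5NH3+]) = sqrt(1.56e-11 x 0.08485) = 1.15e-6 M.
pH = -log(1.15e-6) = 5.94.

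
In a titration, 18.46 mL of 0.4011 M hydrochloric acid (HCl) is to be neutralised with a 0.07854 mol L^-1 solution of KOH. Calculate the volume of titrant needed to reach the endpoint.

n(HCl) = 0.4011 mol/L x 0.01846 L = 0.007404 mol.
At equivalence n(KOH) = n(HCl) = 0.007404 mol.
V(KOH) = 0.007404 / 0.07854 = 0.09427 L = 94.3 mL.

94.3 mL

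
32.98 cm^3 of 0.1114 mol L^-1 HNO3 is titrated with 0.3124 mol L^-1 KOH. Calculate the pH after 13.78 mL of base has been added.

n(acid) = 0.1114 x 0.03298 = 0.003674 mol; n(KOH) added = 0.3124 x 0.01378 = 0.004305 mol.
Base is in excess by 0.004305 - 0.003674 = 0.0006309 mol in a total volume of 0.04676 L.
[OH^-] = 0.0006309/0.04676 = 0.01349 M, so pOH = 1.87 and pH = 14.00 - 1.87 = 12.13.

12.13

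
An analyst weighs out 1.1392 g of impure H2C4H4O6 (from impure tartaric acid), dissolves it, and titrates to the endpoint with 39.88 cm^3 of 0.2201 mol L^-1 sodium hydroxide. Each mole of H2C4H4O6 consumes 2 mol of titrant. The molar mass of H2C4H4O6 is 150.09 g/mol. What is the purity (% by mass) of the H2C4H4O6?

n(NaOH) = 0.2201 x 0.03988 = 0.008778 mol.
n(H2C4H4O6) = 0.008778 / 2 = 0.004389 mol.
mass of H2C4H4O6 = 0.004389 x 150.09 = 0.6587 g.
% purity = 0.6587 / 1.1392 x 100 = 57.8%.

57.8%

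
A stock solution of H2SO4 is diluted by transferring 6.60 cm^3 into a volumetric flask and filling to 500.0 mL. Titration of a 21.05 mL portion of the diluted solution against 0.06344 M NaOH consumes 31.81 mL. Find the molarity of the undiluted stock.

n(NaOH) = 0.06344 x 0.03181 = 0.002018 mol.
n(H2SO4) in the aliquot = 0.002018 x 1/2 = 0.001009 mol.
[diluted H2SO4] = 0.001009 / 0.02105 = 0.04793 M.
Dilution factor = 500.0/6.600 = 75.76, so [stock] = 0.04793 x 75.76 = 3.63 M.

3.63 M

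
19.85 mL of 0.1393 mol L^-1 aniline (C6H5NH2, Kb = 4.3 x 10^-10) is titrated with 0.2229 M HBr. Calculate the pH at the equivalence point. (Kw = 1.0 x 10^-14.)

2.85

n(C6H5NH2) = 0.1393 x 0.01985 = 0.002765 mol; V(HBr) at equivalence = 0.002765/0.2229 = 0.01241 L.
At equivalence the base is fully converted to C6H5NH3+; total volume = 0.03226 L, so [C6H5NH3+] = 0.002765/0.03226 = 0.08573 M.
Ka(C6H5NH3+) = Kw/Kb = 1.0e-14 / 4.3 x 10^-10 = 2.33e-5.
[H^+] = sqrt(Ka x [C6H5NH3+]) = sqrt(2.33e-5 x 0.08573) = 0.00141 M.
pH = -log(0.00141) = 2.85.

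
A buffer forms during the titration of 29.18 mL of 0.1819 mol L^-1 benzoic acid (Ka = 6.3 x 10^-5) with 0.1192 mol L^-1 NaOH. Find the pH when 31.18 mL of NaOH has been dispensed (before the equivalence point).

Initial n(C6H5COOH) = 0.1819 x 0.02918 = 0.005308 mol.
n(NaOH) added = 0.1192 x 0.03118 = 0.003717 mol, converting that many moles of C6H5COOH to C6H5COO-.
Remaining n(C6H5COOH) = 0.001591 mol; n(C6H5COO-) = 0.003717 mol.
By Henderson-Hasselbalch, pH = pKa + log([A^-]/[HA]) = 4.20 + log(0.003717/0.001591) = 4.20 + (+0.37) = 4.57.

4.57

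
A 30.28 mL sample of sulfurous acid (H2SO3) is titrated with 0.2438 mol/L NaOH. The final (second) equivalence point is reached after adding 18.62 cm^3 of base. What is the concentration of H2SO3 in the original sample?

n(NaOH) = 0.2438 x 0.01862 = 0.004540 mol.
At the final (second) equivalence point, 2 mol OH^- react per mol H2SO3, so n(H2SO3) = 0.004540 / 2 = 0.002270 mol.
[H2SO3] = 0.002270 / 0.03028 L = 0.0750 M.

0.0750 M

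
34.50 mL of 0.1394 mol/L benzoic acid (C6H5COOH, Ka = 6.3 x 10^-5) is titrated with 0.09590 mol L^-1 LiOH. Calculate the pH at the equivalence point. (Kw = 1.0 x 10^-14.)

8.48

n(C6H5COOH) = 0.1394 x 0.03450 = 0.004809 mol; V(LiOH) at equivalence = 0.004809/0.09590 = 0.05015 L.
At equivalence all the acid is converted to C6H5COO-; total volume = 0.03450 + 0.05015 = 0.08465 L, so [C6H5COO-] = 0.004809/0.08465 = 0.05681 M.
Kb = Kw/Ka = 1.0e-14 / 6.3 x 10^-5 = 1.59e-10.
[OH^-] = sqrt(Kb x [C6H5COO-]) = sqrt(1.59e-10 x 0.05681) = 3.00e-6 M.
pOH = 5.52, so pH = 14.00 - 5.52 = 8.48.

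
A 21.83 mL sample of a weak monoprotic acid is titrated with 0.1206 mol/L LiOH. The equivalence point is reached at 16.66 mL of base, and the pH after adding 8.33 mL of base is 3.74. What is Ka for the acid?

1.8 x 10^-4

8.33 mL is half of the equivalence volume, so this is the half-equivalence point where [HA] = [A^-].
At half-equivalence pH = pKa, so pKa = 3.74.
Ka = 10^(-3.74) = 1.8 x 10^-4.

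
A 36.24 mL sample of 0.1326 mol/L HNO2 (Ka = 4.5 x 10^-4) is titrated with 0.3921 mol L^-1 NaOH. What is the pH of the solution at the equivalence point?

n(HNO2) = 0.1326 x 0.03624 = 0.004805 mol; V(NaOH) at equivalence = 0.004805/0.3921 = 0.01226 L.
At equivalence all the acid is converted to NO2-; total volume = 0.03624 + 0.01226 = 0.04850 L, so [NO2-] = 0.004805/0.04850 = 0.09909 M.
Kb = Kw/Ka = 1.0e-14 / 4.5 x 10^-4 = 2.22e-11.
[OH^-] = sqrt(Kb x [NO2-]) = sqrt(2.22e-11 x 0.09909) = 1.48e-6 M.
pOH = 5.83, so pH = 14.00 - 5.83 = 8.17.

8.17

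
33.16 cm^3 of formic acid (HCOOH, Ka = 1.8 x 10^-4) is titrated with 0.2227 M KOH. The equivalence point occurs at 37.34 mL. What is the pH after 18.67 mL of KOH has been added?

18.67 mL is exactly half the equivalence volume (37.34/2), i.e. the half-equivalence point.
There, n(HA) = n(A^-), so pH = pKa = -log(1.8 x 10^-4) = 3.74.

3.74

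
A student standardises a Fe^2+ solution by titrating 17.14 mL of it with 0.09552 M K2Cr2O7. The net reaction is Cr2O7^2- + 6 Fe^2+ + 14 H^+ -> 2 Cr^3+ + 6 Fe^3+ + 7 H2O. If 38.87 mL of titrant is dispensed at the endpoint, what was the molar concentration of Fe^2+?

n(K2Cr2O7) = 0.09552 x 0.03887 = 0.003713 mol.
From the balanced equation, 1 mol K2Cr2O7 reacts with 6 mol Fe^2+, so n(Fe^2+) = 0.003713 x 6/1 = 0.02228 mol.
[Fe^2+] = 0.02228 / 0.01714 L = 1.30 M.

1.30 M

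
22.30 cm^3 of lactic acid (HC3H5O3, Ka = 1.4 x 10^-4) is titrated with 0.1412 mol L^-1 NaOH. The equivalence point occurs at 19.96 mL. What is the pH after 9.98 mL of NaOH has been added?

3.85

9.98 mL is exactly half the equivalence volume (19.96/2), i.e. the half-equivalence point.
There, n(HA) = n(A^-), so pH = pKa = -log(1.4 x 10^-4) = 3.85.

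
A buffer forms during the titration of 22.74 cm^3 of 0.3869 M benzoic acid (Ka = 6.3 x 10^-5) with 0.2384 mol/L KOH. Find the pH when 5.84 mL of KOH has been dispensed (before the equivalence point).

Initial n(C6H5COOH) = 0.3869 x 0.02274 = 0.008798 mol.
n(KOH) added = 0.2384 x 0.005840 = 0.001392 mol, converting that many moles of C6H5COOH to C6H5COO-.
Remaining n(C6H5COOH) = 0.007406 mol; n(C6H5COO-) = 0.001392 mol.
By Henderson-Hasselbalch, pH = pKa + log([A^-]/[HA]) = 4.20 + log(0.001392/0.007406) = 4.20 + (-0.73) = 3.47.

3.47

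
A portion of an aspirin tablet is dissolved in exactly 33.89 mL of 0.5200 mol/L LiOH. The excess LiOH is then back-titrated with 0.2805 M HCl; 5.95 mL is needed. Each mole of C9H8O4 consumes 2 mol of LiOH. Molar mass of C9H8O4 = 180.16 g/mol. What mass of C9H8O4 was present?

1.44 g

Total n(LiOH) added = 0.5200 x 0.03389 = 0.01762 mol.
n(HCl) used = 0.2805 x 0.005950 = 0.001669 mol, which equals the excess n(LiOH).
So n(LiOH) consumed by the sample = 0.01762 - 0.001669 = 0.01595 mol.
n(C9H8O4) = 0.01595 / 2 = 0.007977 mol.
mass = 0.007977 mol x 180.16 g/mol = 1.44 g.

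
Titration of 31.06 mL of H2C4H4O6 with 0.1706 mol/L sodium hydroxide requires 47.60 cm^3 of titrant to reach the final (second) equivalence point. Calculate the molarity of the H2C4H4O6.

0.131 M

n(NaOH) = 0.1706 x 0.04760 = 0.008121 mol.
At the final (second) equivalence point, 2 mol OH^- react per mol H2C4H4O6, so n(H2C4H4O6) = 0.008121 / 2 = 0.004060 mol.
[H2C4H4O6] = 0.004060 / 0.03106 L = 0.131 M.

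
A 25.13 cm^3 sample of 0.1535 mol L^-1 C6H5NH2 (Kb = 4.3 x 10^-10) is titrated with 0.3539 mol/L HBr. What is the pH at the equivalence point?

2.80

n(C6H5NH2) = 0.1535 x 0.02513 = 0.003857 mol; V(HBr) at equivalence = 0.003857/0.3539 = 0.01090 L.
At equivalence the base is fully converted to C6H5NH3+; total volume = 0.03603 L, so [C6H5NH3+] = 0.003857/0.03603 = 0.1071 M.
Ka(C6H5NH3+) = Kw/Kb = 1.0e-14 / 4.3 x 10^-10 = 2.33e-5.
[H^+] = sqrt(Ka x [C6H5NH3+]) = sqrt(2.33e-5 x 0.1071) = 0.00158 M.
pH = -log(0.00158) = 2.80.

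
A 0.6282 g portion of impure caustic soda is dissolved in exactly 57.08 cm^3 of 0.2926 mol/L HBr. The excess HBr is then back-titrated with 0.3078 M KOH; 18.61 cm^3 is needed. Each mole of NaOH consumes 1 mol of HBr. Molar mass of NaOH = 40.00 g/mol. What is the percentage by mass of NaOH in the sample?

Total n(HBr) added = 0.2926 x 0.05708 = 0.01670 mol.
n(KOH) used = 0.3078 x 0.01861 = 0.005728 mol, which equals the excess n(HBr).
So n(HBr) consumed by the sample = 0.01670 - 0.005728 = 0.01097 mol.
n(NaOH) = 0.01097 / 1 = 0.01097 mol.
mass NaOH = 0.01097 x 40.00 = 0.4389 g, so %NaOH = 0.4389/0.6282 x 100 = 69.9%.

69.9%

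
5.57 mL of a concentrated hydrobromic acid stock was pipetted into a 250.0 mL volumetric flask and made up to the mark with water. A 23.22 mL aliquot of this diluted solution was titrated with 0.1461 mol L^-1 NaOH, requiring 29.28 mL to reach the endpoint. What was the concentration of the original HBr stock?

8.27 M

n(NaOH) = 0.1461 x 0.02928 = 0.004278 mol.
n(HBr) in the aliquot = 0.004278 mol.
[diluted HBr] = 0.004278 / 0.02322 = 0.1842 M.
Dilution factor = 250.0/5.570 = 44.88, so [stock] = 0.1842 x 44.88 = 8.27 M.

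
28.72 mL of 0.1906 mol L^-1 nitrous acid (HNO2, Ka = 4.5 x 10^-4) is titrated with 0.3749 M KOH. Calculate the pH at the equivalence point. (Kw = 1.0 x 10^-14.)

n(HNO2) = 0.1906 x 0.02872 = 0.005474 mol; V(KOH) at equivalence = 0.005474/0.3749 = 0.01460 L.
At equivalence all the acid is converted to NO2-; total volume = 0.02872 + 0.01460 = 0.04332 L, so [NO2-] = 0.005474/0.04332 = 0.1264 M.
Kb = Kw/Ka = 1.0e-14 / 4.5 x 10^-4 = 2.22e-11.
[OH^-] = sqrt(Kb x [NO2-]) = sqrt(2.22e-11 x 0.1264) = 1.68e-6 M.
pOH = 5.78, so pH = 14.00 - 5.78 = 8.22.

8.22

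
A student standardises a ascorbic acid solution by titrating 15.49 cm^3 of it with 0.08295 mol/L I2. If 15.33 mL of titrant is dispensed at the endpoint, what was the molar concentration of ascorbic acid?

n(I2) = 0.08295 x 0.01533 = 0.001272 mol.
From the balanced equation, 1 mol I2 reacts with 1 mol ascorbic acid, so n(ascorbic acid) = 0.001272 x 1/1 = 0.001272 mol.
[ascorbic acid] = 0.001272 / 0.01549 L = 0.0821 M.

0.0821 M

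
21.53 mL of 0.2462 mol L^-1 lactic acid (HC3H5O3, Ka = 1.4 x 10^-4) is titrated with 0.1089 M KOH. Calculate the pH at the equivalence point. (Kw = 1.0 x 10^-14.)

8.37

n(HC3H5O3) = 0.2462 x 0.02153 = 0.005301 mol; V(KOH) at equivalence = 0.005301/0.1089 = 0.04867 L.
At equivalence all the acid is converted to C3H5O3-; total volume = 0.02153 + 0.04867 = 0.07020 L, so [C3H5O3-] = 0.005301/0.07020 = 0.07550 M.
Kb = Kw/Ka = 1.0e-14 / 1.4 x 10^-4 = 7.14e-11.
[OH^-] = sqrt(Kb x [C3H5O3-]) = sqrt(7.14e-11 x 0.07550) = 2.32e-6 M.
pOH = 5.63, so pH = 14.00 - 5.63 = 8.37.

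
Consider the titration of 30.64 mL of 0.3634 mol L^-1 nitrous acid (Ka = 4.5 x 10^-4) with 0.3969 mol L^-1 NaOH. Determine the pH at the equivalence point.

n(HNO2) = 0.3634 x 0.03064 = 0.01113 mol; V(NaOH) at equivalence = 0.01113/0.3969 = 0.02805 L.
At equivalence all the acid is converted to NO2-; total volume = 0.03064 + 0.02805 = 0.05869 L, so [NO2-] = 0.01113/0.05869 = 0.1897 M.
Kb = Kw/Ka = 1.0e-14 / 4.5 x 10^-4 = 2.22e-11.
[OH^-] = sqrt(Kb x [NO2-]) = sqrt(2.22e-11 x 0.1897) = 2.05e-6 M.
pOH = 5.69, so pH = 14.00 - 5.69 = 8.31.

8.31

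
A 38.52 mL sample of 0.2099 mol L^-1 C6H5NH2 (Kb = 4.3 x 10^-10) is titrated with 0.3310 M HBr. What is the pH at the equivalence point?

n(C6H5NH2) = 0.2099 x 0.03852 = 0.008085 mol; V(HBr) at equivalence = 0.008085/0.3310 = 0.02443 L.
At equivalence the base is fully converted to C6H5NH3+; total volume = 0.06295 L, so [C6H5NH3+] = 0.008085/0.06295 = 0.1284 M.
Ka(C6H5NH3+) = Kw/Kb = 1.0e-14 / 4.3 x 10^-10 = 2.33e-5.
[H^+] = sqrt(Ka x [C6H5NH3+]) = sqrt(2.33e-5 x 0.1284) = 0.00173 M.
pH = -log(0.00173) = 2.76.

2.76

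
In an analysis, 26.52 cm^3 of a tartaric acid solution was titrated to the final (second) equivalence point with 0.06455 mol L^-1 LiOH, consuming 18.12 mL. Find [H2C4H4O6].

n(LiOH) = 0.06455 x 0.01812 = 0.001170 mol.
At the final (second) equivalence point, 2 mol OH^- react per mol H2C4H4O6, so n(H2C4H4O6) = 0.001170 / 2 = 0.0005848 mol.
[H2C4H4O6] = 0.0005848 / 0.02652 L = 0.0221 M.

0.0221 M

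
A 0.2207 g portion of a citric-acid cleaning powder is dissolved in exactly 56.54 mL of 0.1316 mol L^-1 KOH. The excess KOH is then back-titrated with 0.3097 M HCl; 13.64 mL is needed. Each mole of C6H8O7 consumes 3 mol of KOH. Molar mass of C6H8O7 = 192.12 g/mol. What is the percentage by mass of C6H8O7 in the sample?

Total n(KOH) added = 0.1316 x 0.05654 = 0.007441 mol.
n(HCl) used = 0.3097 x 0.01364 = 0.004224 mol, which equals the excess n(KOH).
So n(KOH) consumed by the sample = 0.007441 - 0.004224 = 0.003216 mol.
n(C6H8O7) = 0.003216 / 3 = 0.001072 mol.
mass C6H8O7 = 0.001072 x 192.12 = 0.2060 g, so %C6H8O7 = 0.2060/0.2207 x 100 = 93.3%.

93.3%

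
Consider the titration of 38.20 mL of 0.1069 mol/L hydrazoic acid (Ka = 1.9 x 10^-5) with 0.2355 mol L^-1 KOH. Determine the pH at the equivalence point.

n(HN3) = 0.1069 x 0.03820 = 0.004084 mol; V(KOH) at equivalence = 0.004084/0.2355 = 0.01734 L.
At equivalence all the acid is converted to N3-; total volume = 0.03820 + 0.01734 = 0.05554 L, so [N3-] = 0.004084/0.05554 = 0.07352 M.
Kb = Kw/Ka = 1.0e-14 / 1.9 x 10^-5 = 5.26e-10.
[OH^-] = sqrt(Kb x [N3-]) = sqrt(5.26e-10 x 0.07352) = 6.22e-6 M.
pOH = 5.21, so pH = 14.00 - 5.21 = 8.79.

8.79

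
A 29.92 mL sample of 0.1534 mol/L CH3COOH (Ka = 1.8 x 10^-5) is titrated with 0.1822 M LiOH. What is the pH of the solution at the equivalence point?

n(CH3COOH) = 0.1534 x 0.02992 = 0.004590 mol; V(LiOH) at equivalence = 0.004590/0.1822 = 0.02519 L.
At equivalence all the acid is converted to CH3COO-; total volume = 0.02992 + 0.02519 = 0.05511 L, so [CH3COO-] = 0.004590/0.05511 = 0.08328 M.
Kb = Kw/Ka = 1.0e-14 / 1.8 x 10^-5 = 5.56e-10.
[OH^-] = sqrt(Kb x [CH3COO-]) = sqrt(5.56e-10 x 0.08328) = 6.80e-6 M.
pOH = 5.17, so pH = 14.00 - 5.17 = 8.83.

8.83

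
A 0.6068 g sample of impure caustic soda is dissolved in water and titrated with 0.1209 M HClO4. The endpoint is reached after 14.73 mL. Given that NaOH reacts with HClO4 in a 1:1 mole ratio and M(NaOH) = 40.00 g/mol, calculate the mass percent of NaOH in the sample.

n(HClO4) = 0.1209 x 0.01473 = 0.001781 mol.
n(NaOH) = 0.001781 / 1 = 0.001781 mol.
mass of NaOH = 0.001781 x 40.00 = 0.07123 g.
% purity = 0.07123 / 0.6068 x 100 = 11.7%.

11.7%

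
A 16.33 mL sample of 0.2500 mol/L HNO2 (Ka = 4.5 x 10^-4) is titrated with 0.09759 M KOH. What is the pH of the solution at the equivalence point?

n(HNO2) = 0.2500 x 0.01633 = 0.004082 mol; V(KOH) at equivalence = 0.004082/0.09759 = 0.04183 L.
At equivalence all the acid is converted to NO2-; total volume = 0.01633 + 0.04183 = 0.05816 L, so [NO2-] = 0.004082/0.05816 = 0.07019 M.
Kb = Kw/Ka = 1.0e-14 / 4.5 x 10^-4 = 2.22e-11.
[OH^-] = sqrt(Kb x [NO2-]) = sqrt(2.22e-11 x 0.07019) = 1.25e-6 M.
pOH = 5.90, so pH = 14.00 - 5.90 = 8.10.

8.10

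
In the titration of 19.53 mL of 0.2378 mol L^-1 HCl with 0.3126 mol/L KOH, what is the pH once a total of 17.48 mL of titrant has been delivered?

n(acid) = 0.2378 x 0.01953 = 0.004644 mol; n(KOH) added = 0.3126 x 0.01748 = 0.005464 mol.
Base is in excess by 0.005464 - 0.004644 = 0.0008200 mol in a total volume of 0.03701 L.
[OH^-] = 0.0008200/0.03701 = 0.02216 M, so pOH = 1.65 and pH = 14.00 - 1.65 = 12.35.

12.35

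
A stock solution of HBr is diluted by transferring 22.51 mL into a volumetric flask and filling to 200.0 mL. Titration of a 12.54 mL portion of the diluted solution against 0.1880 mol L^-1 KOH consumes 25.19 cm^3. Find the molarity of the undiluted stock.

3.36 M

n(KOH) = 0.1880 x 0.02519 = 0.004736 mol.
n(HBr) in the aliquot = 0.004736 mol.
[diluted HBr] = 0.004736 / 0.01254 = 0.3776 M.
Dilution factor = 200.0/22.51 = 8.885, so [stock] = 0.3776 x 8.885 = 3.36 M.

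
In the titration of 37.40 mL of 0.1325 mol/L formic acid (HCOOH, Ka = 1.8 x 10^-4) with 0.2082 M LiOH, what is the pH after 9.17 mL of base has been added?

3.54

Initial n(HCOOH) = 0.1325 x 0.03740 = 0.004955 mol.
n(LiOH) added = 0.2082 x 0.009170 = 0.001909 mol, converting that many moles of HCOOH to HCOO-.
Remaining n(HCOOH) = 0.003046 mol; n(HCOO-) = 0.001909 mol.
By Henderson-Hasselbalch, pH = pKa + log([A^-]/[HA]) = 3.74 + log(0.001909/0.003046) = 3.74 + (-0.20) = 3.54.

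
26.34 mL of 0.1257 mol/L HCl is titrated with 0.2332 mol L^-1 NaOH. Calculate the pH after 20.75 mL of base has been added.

n(acid) = 0.1257 x 0.02634 = 0.003311 mol; n(NaOH) added = 0.2332 x 0.02075 = 0.004839 mol.
Base is in excess by 0.004839 - 0.003311 = 0.001528 mol in a total volume of 0.04709 L.
[OH^-] = 0.001528/0.04709 = 0.03245 M, so pOH = 1.49 and pH = 14.00 - 1.49 = 12.51.

12.51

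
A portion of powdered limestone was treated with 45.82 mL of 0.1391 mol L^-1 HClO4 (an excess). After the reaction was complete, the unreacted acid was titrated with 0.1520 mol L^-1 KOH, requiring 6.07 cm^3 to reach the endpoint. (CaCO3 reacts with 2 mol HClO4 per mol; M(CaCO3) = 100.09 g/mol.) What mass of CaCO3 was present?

0.273 g

Total n(HClO4) added = 0.1391 x 0.04582 = 0.006374 mol.
n(KOH) used = 0.1520 x 0.006070 = 0.0009226 mol, which equals the excess n(HClO4).
So n(HClO4) consumed by the sample = 0.006374 - 0.0009226 = 0.005451 mol.
n(CaCO3) = 0.005451 / 2 = 0.002725 mol.
mass = 0.002725 mol x 100.09 g/mol = 0.273 g.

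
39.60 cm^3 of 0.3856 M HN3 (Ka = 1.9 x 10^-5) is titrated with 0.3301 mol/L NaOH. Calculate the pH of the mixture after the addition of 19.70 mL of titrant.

4.59

Initial n(HN3) = 0.3856 x 0.03960 = 0.01527 mol.
n(NaOH) added = 0.3301 x 0.01970 = 0.006503 mol, converting that many moles of HN3 to N3-.
Remaining n(HN3) = 0.008767 mol; n(N3-) = 0.006503 mol.
By Henderson-Hasselbalch, pH = pKa + log([A^-]/[HA]) = 4.72 + log(0.006503/0.008767) = 4.72 + (-0.13) = 4.59.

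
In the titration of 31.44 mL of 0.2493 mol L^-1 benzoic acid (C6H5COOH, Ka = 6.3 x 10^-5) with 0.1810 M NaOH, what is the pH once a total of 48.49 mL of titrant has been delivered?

n(acid) = 0.2493 x 0.03144 = 0.007838 mol; n(NaOH) added = 0.1810 x 0.04849 = 0.008777 mol.
Base is in excess by 0.008777 - 0.007838 = 0.0009387 mol in a total volume of 0.07993 L.
[OH^-] = 0.0009387/0.07993 = 0.01174 M, so pOH = 1.93 and pH = 14.00 - 1.93 = 12.07.

12.07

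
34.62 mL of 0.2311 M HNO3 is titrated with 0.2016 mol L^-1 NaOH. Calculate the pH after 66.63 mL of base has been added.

12.73

n(acid) = 0.2311 x 0.03462 = 0.008001 mol; n(NaOH) added = 0.2016 x 0.06663 = 0.01343 mol.
Base is in excess by 0.01343 - 0.008001 = 0.005432 mol in a total volume of 0.1013 L.
[OH^-] = 0.005432/0.1013 = 0.05365 M, so pOH = 1.27 and pH = 14.00 - 1.27 = 12.73.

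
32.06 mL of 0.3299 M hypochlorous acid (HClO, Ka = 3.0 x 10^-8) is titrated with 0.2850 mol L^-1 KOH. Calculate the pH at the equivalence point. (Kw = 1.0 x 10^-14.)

10.35

n(HClO) = 0.3299 x 0.03206 = 0.01058 mol; V(KOH) at equivalence = 0.01058/0.2850 = 0.03711 L.
At equivalence all the acid is converted to ClO-; total volume = 0.03206 + 0.03711 = 0.06917 L, so [ClO-] = 0.01058/0.06917 = 0.1529 M.
Kb = Kw/Ka = 1.0e-14 / 3.0 x 10^-8 = 3.33e-7.
[OH^-] = sqrt(Kb x [ClO-]) = sqrt(3.33e-7 x 0.1529) = 0.000226 M.
pOH = 3.65, so pH = 14.00 - 3.65 = 10.35.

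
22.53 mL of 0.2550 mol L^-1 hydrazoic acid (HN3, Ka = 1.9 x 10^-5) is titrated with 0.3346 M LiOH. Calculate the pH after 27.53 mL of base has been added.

n(acid) = 0.2550 x 0.02253 = 0.005745 mol; n(LiOH) added = 0.3346 x 0.02753 = 0.009212 mol.
Base is in excess by 0.009212 - 0.005745 = 0.003466 mol in a total volume of 0.05006 L.
[OH^-] = 0.003466/0.05006 = 0.06924 M, so pOH = 1.16 and pH = 14.00 - 1.16 = 12.84.

12.84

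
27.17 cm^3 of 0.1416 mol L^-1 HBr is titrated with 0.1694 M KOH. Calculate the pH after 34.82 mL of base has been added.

12.52

n(acid) = 0.1416 x 0.02717 = 0.003847 mol; n(KOH) added = 0.1694 x 0.03482 = 0.005899 mol.
Base is in excess by 0.005899 - 0.003847 = 0.002051 mol in a total volume of 0.06199 L.
[OH^-] = 0.002051/0.06199 = 0.03309 M, so pOH = 1.48 and pH = 14.00 - 1.48 = 12.52.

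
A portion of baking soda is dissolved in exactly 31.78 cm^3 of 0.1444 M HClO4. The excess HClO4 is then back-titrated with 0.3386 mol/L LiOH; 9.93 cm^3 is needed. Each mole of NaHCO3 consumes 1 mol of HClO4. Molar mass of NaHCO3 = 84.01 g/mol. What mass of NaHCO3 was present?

Total n(HClO4) added = 0.1444 x 0.03178 = 0.004589 mol.
n(LiOH) used = 0.3386 x 0.009930 = 0.003362 mol, which equals the excess n(HClO4).
So n(HClO4) consumed by the sample = 0.004589 - 0.003362 = 0.001227 mol.
n(NaHCO3) = 0.001227 / 1 = 0.001227 mol.
mass = 0.001227 mol x 84.01 g/mol = 0.103 g.

0.103 g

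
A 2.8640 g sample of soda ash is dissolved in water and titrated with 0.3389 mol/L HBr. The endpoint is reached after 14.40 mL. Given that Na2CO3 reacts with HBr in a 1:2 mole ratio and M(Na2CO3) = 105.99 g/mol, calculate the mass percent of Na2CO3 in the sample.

n(HBr) = 0.3389 x 0.01440 = 0.004880 mol.
n(Na2CO3) = 0.004880 / 2 = 0.002440 mol.
mass of Na2CO3 = 0.002440 x 105.99 = 0.2586 g.
% purity = 0.2586 / 2.8640 x 100 = 9.03%.

9.03%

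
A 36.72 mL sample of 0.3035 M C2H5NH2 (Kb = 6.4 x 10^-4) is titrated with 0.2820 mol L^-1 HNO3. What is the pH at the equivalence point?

5.82

n(C2H5NH2) = 0.3035 x 0.03672 = 0.01114 mol; V(HNO3) at equivalence = 0.01114/0.2820 = 0.03952 L.
At equivalence the base is fully converted to C2H5NH3+; total volume = 0.07624 L, so [C2H5NH3+] = 0.01114/0.07624 = 0.1462 M.
Ka(C2H5NH3+) = Kw/Kb = 1.0e-14 / 6.4 x 10^-4 = 1.56e-11.
[H^+] = sqrt(Ka x [C2H5NH3+]) = sqrt(1.56e-11 x 0.1462) = 1.51e-6 M.
pH = -log(1.51e-6) = 5.82.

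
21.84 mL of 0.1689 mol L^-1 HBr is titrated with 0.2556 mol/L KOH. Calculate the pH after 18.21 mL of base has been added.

n(acid) = 0.1689 x 0.02184 = 0.003689 mol; n(KOH) added = 0.2556 x 0.01821 = 0.004654 mol.
Base is in excess by 0.004654 - 0.003689 = 0.0009657 mol in a total volume of 0.04005 L.
[OH^-] = 0.0009657/0.04005 = 0.02411 M, so pOH = 1.62 and pH = 14.00 - 1.62 = 12.38.

12.38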